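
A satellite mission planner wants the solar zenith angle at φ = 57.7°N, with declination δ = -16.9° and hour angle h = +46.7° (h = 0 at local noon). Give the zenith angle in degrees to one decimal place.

θ_z = 84.0°

cos θ_z = sin φ sin δ + cos φ cos δ cos h = -0.245719 + 0.350642 = 0.104923.
θ_z = arccos(0.104923) = 84.0°.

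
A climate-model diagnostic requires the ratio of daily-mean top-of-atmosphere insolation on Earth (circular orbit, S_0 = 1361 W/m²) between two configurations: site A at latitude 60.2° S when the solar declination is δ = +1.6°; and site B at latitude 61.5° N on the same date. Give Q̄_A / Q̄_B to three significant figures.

Q̄_A / Q̄_B ≈ 0.890

— Configuration A (ϕ=-60.2°):
cos h₀ = −tan(-60.2°) tan(+1.600°) = 0.0488, h₀ = 1.5220 rad.
Bracket: h₀ sin ϕ sin δ + cos ϕ cos δ sin h₀ = 1.5220×-0.86777×0.02792 + 0.49697×0.99961×0.99881 = -0.036875 + 0.496185 = 0.459310.
Q̄ = (S_0/π) × [bracket] = (1361/π) × 0.459310 = 198.98 W/m².
— Configuration B (ϕ=+61.5°):
cos h₀ = −tan(+61.5°) tan(+1.600°) = -0.0514, h₀ = 1.6223 rad.
Bracket: h₀ sin ϕ sin δ + cos ϕ cos δ sin h₀ = 1.6223×0.87882×0.02792 + 0.47716×0.99961×0.99868 = 0.039806 + 0.476344 = 0.516150.
Q̄ = (S_0/π) × [bracket] = (1361/π) × 0.516150 = 223.61 W/m².
Ratio Q̄_A / Q̄_B = 198.98 / 223.61 = 0.8899.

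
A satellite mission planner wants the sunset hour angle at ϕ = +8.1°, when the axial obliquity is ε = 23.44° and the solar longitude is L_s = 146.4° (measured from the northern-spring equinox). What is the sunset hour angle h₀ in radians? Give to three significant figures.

h₀ = 1.60 rad

Solar declination: sin δ = sin ε · sin L_s = sin 23.44° × sin 146.4° = 0.22013, so δ = +12.717°.
cos h₀ = −tan ϕ · tan δ = −tan(+8.1°) × tan(+12.717°) = -0.0321, so h₀ = 1.6029 rad = 91.84°.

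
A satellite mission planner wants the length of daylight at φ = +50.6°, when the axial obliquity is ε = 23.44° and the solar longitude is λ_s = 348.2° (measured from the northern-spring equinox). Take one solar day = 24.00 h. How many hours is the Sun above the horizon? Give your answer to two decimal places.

11.24 h

Solar declination: sin δ = sin ε · sin λ_s = sin 23.44° × sin 348.2° = -0.08135, so δ = -4.666°.
cos H₀ = −tan φ · tan δ = −tan(+50.6°) × tan(-4.666°) = 0.0994, so H₀ = 1.4713 rad = 84.30°.
Daylight = 2H₀/(2π) × 24.00 h = (1.4713/π) × 24.00 = 11.24 h.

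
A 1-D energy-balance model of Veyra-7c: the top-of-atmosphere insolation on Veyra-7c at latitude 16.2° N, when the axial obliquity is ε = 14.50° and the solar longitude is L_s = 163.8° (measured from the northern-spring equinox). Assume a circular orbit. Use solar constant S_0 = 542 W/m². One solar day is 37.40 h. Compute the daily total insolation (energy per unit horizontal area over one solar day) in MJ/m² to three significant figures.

Solar declination: sin δ = sin ε · sin L_s = sin 14.50° × sin 163.8° = 0.06985, so δ = +4.006°.
cos h₀ = −tan(+16.2°) tan(+4.006°) = -0.0203, h₀ = 1.5911 rad.
Bracket: h₀ sin ϕ sin δ + cos ϕ cos δ sin h₀ = 1.5911×0.27899×0.06985 + 0.96029×0.99756×0.99979 = 0.031006 + 0.957746 = 0.988752.
Q̄ = (S_0/π) × [bracket] = (542/π) × 0.988752 = 170.58 W/m².
Daily total = Q̄ × 37.40 h × 3600 s/h = 170.58 × 37.40 × 3600 / 10⁶ = 22.97 MJ/m².

23.0 MJ/m²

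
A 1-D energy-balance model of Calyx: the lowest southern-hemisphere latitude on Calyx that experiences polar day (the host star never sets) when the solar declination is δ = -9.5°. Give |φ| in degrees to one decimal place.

Polar day requires cos H₀ = −tan φ tan δ ≤ −1, i.e. tan φ tan δ ≥ 1.
The boundary is |tan φ| · |tan δ| = 1, so |φ| = 90° − |δ| = 90° − 9.5° = 80.5° in the southern hemisphere.

|φ| = 80.5°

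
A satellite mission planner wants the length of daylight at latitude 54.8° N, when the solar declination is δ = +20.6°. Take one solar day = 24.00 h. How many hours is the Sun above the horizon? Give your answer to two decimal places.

cos h₀ = −tan ϕ · tan δ = −tan(+54.8°) × tan(+20.600°) = -0.5328, so h₀ = 2.1327 rad = 122.20°.
Daylight = 2h₀/(2π) × 24.00 h = (2.1327/π) × 24.00 = 16.29 h.

16.29 h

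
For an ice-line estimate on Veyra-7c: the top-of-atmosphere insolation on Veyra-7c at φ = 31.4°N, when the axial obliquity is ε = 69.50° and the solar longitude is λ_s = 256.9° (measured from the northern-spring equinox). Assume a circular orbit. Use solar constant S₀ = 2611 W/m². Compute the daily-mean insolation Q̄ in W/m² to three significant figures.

Solar declination: sin δ = sin ε · sin λ_s = sin 69.50° × sin 256.9° = -0.91230, so δ = -65.825°.
cos H₀ = −tan(+31.4°) tan(-65.825°) = 1.3598 ≥ 1 ⇒ polar night, H₀ = 0 and Q̄ = 0.

Q̄ ≈ 0.00 W/m²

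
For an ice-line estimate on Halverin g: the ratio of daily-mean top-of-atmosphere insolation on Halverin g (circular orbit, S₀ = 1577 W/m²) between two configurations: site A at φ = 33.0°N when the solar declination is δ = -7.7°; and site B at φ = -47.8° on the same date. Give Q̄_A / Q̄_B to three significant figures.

Q̄_A / Q̄_B ≈ 0.868

— Configuration A (φ=+33.0°):
cos H₀ = −tan(+33.0°) tan(-7.700°) = 0.0878, H₀ = 1.4829 rad.
Bracket: H₀ sin φ sin δ + cos φ cos δ sin H₀ = 1.4829×0.54464×-0.13399 + 0.83867×0.99098×0.99614 = -0.108217 + 0.827897 = 0.719680.
Q̄ = (S₀/π) × [bracket] = (1577/π) × 0.719680 = 361.26 W/m².
— Configuration B (φ=-47.8°):
cos H₀ = −tan(-47.8°) tan(-7.700°) = -0.1491, H₀ = 1.7205 rad.
Bracket: H₀ sin φ sin δ + cos φ cos δ sin H₀ = 1.7205×-0.74080×-0.13399 + 0.67172×0.99098×0.98882 = 0.170776 + 0.658219 = 0.828995.
Q̄ = (S₀/π) × [bracket] = (1577/π) × 0.828995 = 416.13 W/m².
Ratio Q̄_A / Q̄_B = 361.26 / 416.13 = 0.8681.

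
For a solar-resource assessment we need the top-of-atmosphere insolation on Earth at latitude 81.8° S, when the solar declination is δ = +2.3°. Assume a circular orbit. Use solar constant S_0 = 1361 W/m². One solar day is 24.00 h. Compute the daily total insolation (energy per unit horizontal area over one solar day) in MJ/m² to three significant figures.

cos h₀ = −tan(-81.8°) tan(+2.300°) = 0.2787, h₀ = 1.2883 rad.
Bracket: h₀ sin ϕ sin δ + cos ϕ cos δ sin h₀ = 1.2883×-0.98978×0.04013 + 0.14263×0.99919×0.96037 = -0.051171 + 0.136867 = 0.085696.
Q̄ = (S_0/π) × [bracket] = (1361/π) × 0.085696 = 37.125 W/m².
Daily total = Q̄ × 24.00 h × 3600 s/h = 37.125 × 24.00 × 3600 / 10⁶ = 3.208 MJ/m².

3.21 MJ/m²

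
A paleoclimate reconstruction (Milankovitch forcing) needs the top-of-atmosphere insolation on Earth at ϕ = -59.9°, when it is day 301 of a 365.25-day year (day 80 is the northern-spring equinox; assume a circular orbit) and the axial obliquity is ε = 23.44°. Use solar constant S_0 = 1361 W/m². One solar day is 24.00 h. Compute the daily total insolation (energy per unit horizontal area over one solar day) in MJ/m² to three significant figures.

Solar longitude: L_s = 360° × (301 − 80)/365.25 = 217.823°.
sin δ = sin 23.44° × sin 217.823° = -0.24394, so δ = -14.119°.
cos h₀ = −tan(-59.9°) tan(-14.119°) = -0.4339, h₀ = 2.0196 rad.
Bracket: h₀ sin ϕ sin δ + cos ϕ cos δ sin h₀ = 2.0196×-0.86515×-0.24394 + 0.50151×0.96979×0.90095 = 0.426226 + 0.438185 = 0.864411.
Q̄ = (S_0/π) × [bracket] = (1361/π) × 0.864411 = 374.48 W/m².
Daily total = Q̄ × 24.00 h × 3600 s/h = 374.48 × 24.00 × 3600 / 10⁶ = 32.36 MJ/m².

32.4 MJ/m²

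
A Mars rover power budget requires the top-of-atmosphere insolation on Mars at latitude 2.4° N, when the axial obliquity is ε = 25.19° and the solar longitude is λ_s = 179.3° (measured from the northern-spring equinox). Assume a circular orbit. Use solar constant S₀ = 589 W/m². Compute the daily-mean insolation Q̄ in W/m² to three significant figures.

Q̄ ≈ 187 W/m²

Solar declination: sin δ = sin ε · sin λ_s = sin 25.19° × sin 179.3° = 0.00520, so δ = +0.298°.
cos H₀ = −tan(+2.4°) tan(+0.298°) = -0.0002, H₀ = 1.5710 rad.
Bracket: H₀ sin φ sin δ + cos φ cos δ sin H₀ = 1.5710×0.04188×0.00520 + 0.99912×0.99999×1.00000 = 0.000342 + 0.999110 = 0.999452.
Q̄ = (S₀/π) × [bracket] = (589/π) × 0.999452 = 187.4 W/m².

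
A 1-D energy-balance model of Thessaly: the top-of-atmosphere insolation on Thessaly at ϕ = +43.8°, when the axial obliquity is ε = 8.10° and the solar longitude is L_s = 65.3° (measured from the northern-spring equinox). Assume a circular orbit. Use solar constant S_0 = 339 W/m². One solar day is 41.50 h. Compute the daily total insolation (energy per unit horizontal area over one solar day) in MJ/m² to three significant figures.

13.9 MJ/m²

Solar declination: sin δ = sin ε · sin L_s = sin 8.10° × sin 65.3° = 0.12801, so δ = +7.355°.
cos h₀ = −tan(+43.8°) tan(+7.355°) = -0.1238, h₀ = 1.6949 rad.
Bracket: h₀ sin ϕ sin δ + cos ϕ cos δ sin h₀ = 1.6949×0.69214×0.12801 + 0.72176×0.99177×0.99231 = 0.150170 + 0.710315 = 0.860485.
Q̄ = (S_0/π) × [bracket] = (339/π) × 0.860485 = 92.852 W/m².
Daily total = Q̄ × 41.50 h × 3600 s/h = 92.852 × 41.50 × 3600 / 10⁶ = 13.87 MJ/m².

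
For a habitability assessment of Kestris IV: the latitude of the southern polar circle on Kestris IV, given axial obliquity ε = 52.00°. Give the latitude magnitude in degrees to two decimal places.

The polar circle is the lowest latitude that experiences at least one full rotation of continuous darkness at the northern-summer solstice; it lies at |ϕ| = 90° − ε = 90° − 52.00° = 38.00°.

38.00°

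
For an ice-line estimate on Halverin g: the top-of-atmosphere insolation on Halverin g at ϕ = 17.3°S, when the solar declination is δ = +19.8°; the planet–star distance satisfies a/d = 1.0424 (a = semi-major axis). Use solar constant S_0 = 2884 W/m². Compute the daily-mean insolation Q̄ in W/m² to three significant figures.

Q̄ ≈ 744 W/m²

cos h₀ = −tan(-17.3°) tan(+19.800°) = 0.1121, h₀ = 1.4584 rad.
Bracket: h₀ sin ϕ sin δ + cos ϕ cos δ sin h₀ = 1.4584×-0.29737×0.33874 + 0.95476×0.94088×0.99369 = -0.146906 + 0.892646 = 0.745740.
Inverse-square distance factor (a/d)² = 1.0424² = 1.086598.
Q̄ = (S_0/π) × 1.086598 × [bracket] = (2884/π) × 1.086598 × 0.745740 = 743.9 W/m².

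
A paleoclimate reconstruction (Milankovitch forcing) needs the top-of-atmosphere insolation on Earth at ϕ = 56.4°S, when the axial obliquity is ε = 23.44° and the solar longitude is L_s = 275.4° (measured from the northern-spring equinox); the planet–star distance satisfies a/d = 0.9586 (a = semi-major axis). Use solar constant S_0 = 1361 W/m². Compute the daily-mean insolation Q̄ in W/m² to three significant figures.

Q̄ ≈ 453 W/m²

Solar declination: sin δ = sin ε · sin L_s = sin 23.44° × sin 275.4° = -0.39602, so δ = -23.330°.
cos h₀ = −tan(-56.4°) tan(-23.330°) = -0.6491, h₀ = 2.2772 rad.
Bracket: h₀ sin ϕ sin δ + cos ϕ cos δ sin h₀ = 2.2772×-0.83292×-0.39602 + 0.55339×0.91824×0.76067 = 0.751141 + 0.386531 = 1.137672.
Inverse-square distance factor (a/d)² = 0.9586² = 0.918914.
Q̄ = (S_0/π) × 0.918914 × [bracket] = (1361/π) × 0.918914 × 1.137672 = 452.9 W/m².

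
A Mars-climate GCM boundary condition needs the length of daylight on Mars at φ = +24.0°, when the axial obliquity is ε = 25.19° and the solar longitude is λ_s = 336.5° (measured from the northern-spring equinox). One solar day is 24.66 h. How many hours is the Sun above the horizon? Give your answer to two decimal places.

Solar declination: sin δ = sin ε · sin λ_s = sin 25.19° × sin 336.5° = -0.16972, so δ = -9.771°.
cos H₀ = −tan φ · tan δ = −tan(+24.0°) × tan(-9.771°) = 0.0767, so H₀ = 1.4940 rad = 85.60°.
Daylight = 2H₀/(2π) × 24.66 h = (1.4940/π) × 24.66 = 11.73 h.

11.73 h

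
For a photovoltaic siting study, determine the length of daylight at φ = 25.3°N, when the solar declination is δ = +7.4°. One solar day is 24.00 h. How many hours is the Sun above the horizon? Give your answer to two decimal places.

cos H₀ = −tan φ · tan δ = −tan(+25.3°) × tan(+7.400°) = -0.0614, so H₀ = 1.6322 rad = 93.52°.
Daylight = 2H₀/(2π) × 24.00 h = (1.6322/π) × 24.00 = 12.47 h.

12.47 h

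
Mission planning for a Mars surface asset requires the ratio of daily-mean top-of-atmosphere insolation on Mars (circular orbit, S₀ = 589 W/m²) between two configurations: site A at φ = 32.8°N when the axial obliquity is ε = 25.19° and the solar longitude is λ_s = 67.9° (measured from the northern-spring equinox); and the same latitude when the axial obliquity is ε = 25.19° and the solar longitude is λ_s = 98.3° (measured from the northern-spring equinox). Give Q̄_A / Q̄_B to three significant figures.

Q̄_A / Q̄_B ≈ 0.985

— Configuration A (φ=+32.8°):
Solar declination: sin δ = sin ε · sin λ_s = sin 25.19° × sin 67.9° = 0.39435, so δ = +23.225°.
cos H₀ = −tan(+32.8°) tan(+23.225°) = -0.2766, H₀ = 1.8510 rad.
Bracket: H₀ sin φ sin δ + cos φ cos δ sin H₀ = 1.8510×0.54171×0.39435 + 0.84057×0.91896×0.96100 = 0.395417 + 0.742325 = 1.137742.
Q̄ = (S₀/π) × [bracket] = (589/π) × 1.137742 = 213.31 W/m².
— Configuration B (φ=+32.8°):
Solar declination: sin δ = sin ε · sin λ_s = sin 25.19° × sin 98.3° = 0.42116, so δ = +24.908°.
cos H₀ = −tan(+32.8°) tan(+24.908°) = -0.2993, H₀ = 1.8747 rad.
Bracket: H₀ sin φ sin δ + cos φ cos δ sin H₀ = 1.8747×0.54171×0.42116 + 0.84057×0.90698×0.95417 = 0.427706 + 0.727440 = 1.155146.
Q̄ = (S₀/π) × [bracket] = (589/π) × 1.155146 = 216.57 W/m².
Ratio Q̄_A / Q̄_B = 213.31 / 216.57 = 0.9849.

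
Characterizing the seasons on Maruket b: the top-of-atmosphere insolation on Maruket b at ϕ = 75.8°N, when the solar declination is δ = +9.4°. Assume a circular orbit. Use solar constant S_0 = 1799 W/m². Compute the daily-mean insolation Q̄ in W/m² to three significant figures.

cos h₀ = −tan(+75.8°) tan(+9.400°) = -0.6542, h₀ = 2.2840 rad.
Bracket: h₀ sin ϕ sin δ + cos ϕ cos δ sin h₀ = 2.2840×0.96945×0.16333 + 0.24531×0.98657×0.75628 = 0.361649 + 0.183031 = 0.544680.
Q̄ = (S_0/π) × [bracket] = (1799/π) × 0.544680 = 311.9 W/m².

Q̄ ≈ 312 W/m²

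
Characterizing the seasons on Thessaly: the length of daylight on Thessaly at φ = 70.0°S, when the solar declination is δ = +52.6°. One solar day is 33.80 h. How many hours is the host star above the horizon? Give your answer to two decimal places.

0.00 h

cos H₀ = −tan φ · tan δ = 3.5936 ≥ 1, so the host star never rises (polar night) and H₀ = 0.
Daylight = 2H₀/(2π) × 33.80 h = (0.0000/π) × 33.80 = 0.00 h.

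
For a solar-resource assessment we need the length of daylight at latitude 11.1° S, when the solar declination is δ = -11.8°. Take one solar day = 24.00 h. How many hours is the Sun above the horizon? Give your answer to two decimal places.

12.31 h

cos H₀ = −tan φ · tan δ = −tan(-11.1°) × tan(-11.800°) = -0.0410, so H₀ = 1.6118 rad = 92.35°.
Daylight = 2H₀/(2π) × 24.00 h = (1.6118/π) × 24.00 = 12.31 h.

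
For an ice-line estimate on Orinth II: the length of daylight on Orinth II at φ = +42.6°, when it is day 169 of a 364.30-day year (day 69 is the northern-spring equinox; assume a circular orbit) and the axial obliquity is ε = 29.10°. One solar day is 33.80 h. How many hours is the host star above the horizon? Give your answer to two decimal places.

22.58 h

Solar longitude: λ_s = 360° × (169 − 69)/364.30 = 98.820°.
sin δ = sin 29.10° × sin 98.820° = 0.48058, so δ = +28.724°.
cos H₀ = −tan φ · tan δ = −tan(+42.6°) × tan(+28.724°) = -0.5039, so H₀ = 2.0989 rad = 120.26°.
Daylight = 2H₀/(2π) × 33.80 h = (2.0989/π) × 33.80 = 22.58 h.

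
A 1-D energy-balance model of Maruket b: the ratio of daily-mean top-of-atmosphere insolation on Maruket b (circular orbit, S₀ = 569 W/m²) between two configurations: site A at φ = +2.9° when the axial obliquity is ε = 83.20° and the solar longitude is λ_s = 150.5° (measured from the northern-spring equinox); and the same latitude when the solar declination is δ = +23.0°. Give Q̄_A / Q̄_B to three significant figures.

Q̄_A / Q̄_B ≈ 0.958

— Configuration A (φ=+2.9°):
Solar declination: sin δ = sin ε · sin λ_s = sin 83.20° × sin 150.5° = 0.48896, so δ = +29.272°.
cos H₀ = −tan(+2.9°) tan(+29.272°) = -0.0284, H₀ = 1.5992 rad.
Bracket: H₀ sin φ sin δ + cos φ cos δ sin H₀ = 1.5992×0.05059×0.48896 + 0.99872×0.87231×0.99960 = 0.039559 + 0.870845 = 0.910404.
Q̄ = (S₀/π) × [bracket] = (569/π) × 0.910404 = 164.89 W/m².
— Configuration B (φ=+2.9°):
cos H₀ = −tan(+2.9°) tan(+23.000°) = -0.0215, H₀ = 1.5923 rad.
Bracket: H₀ sin φ sin δ + cos φ cos δ sin H₀ = 1.5923×0.05059×0.39073 + 0.99872×0.92050×0.99977 = 0.031475 + 0.919110 = 0.950585.
Q̄ = (S₀/π) × [bracket] = (569/π) × 0.950585 = 172.17 W/m².
Ratio Q̄_A / Q̄_B = 164.89 / 172.17 = 0.9577.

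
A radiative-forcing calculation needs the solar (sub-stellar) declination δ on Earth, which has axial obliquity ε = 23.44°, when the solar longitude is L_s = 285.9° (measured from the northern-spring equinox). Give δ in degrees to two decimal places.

sin δ = sin ε · sin L_s = sin 23.44° × sin 285.9° = -0.382570.
δ = arcsin(-0.382570) = -22.49°.

δ = -22.49°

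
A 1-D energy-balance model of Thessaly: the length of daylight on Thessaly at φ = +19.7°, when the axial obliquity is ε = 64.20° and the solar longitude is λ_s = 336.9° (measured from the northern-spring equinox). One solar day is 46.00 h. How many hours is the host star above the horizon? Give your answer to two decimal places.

21.01 h

Solar declination: sin δ = sin ε · sin λ_s = sin 64.20° × sin 336.9° = -0.35323, so δ = -20.685°.
cos H₀ = −tan φ · tan δ = −tan(+19.7°) × tan(-20.685°) = 0.1352, so H₀ = 1.4352 rad = 82.23°.
Daylight = 2H₀/(2π) × 46.00 h = (1.4352/π) × 46.00 = 21.01 h.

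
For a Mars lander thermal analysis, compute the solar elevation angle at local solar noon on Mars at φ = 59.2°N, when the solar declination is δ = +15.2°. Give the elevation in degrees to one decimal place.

46.0°

At local noon the hour angle is zero, so the zenith angle equals |φ − δ| = |+59.2° − (+15.200°)| = 44.000°.
Elevation = 90° − 44.000° = 46.0°.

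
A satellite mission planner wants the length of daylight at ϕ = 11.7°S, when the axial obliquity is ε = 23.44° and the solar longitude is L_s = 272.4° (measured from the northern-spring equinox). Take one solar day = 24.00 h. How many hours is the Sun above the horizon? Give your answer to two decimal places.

12.69 h

Solar declination: sin δ = sin ε · sin L_s = sin 23.44° × sin 272.4° = -0.39744, so δ = -23.418°.
cos h₀ = −tan ϕ · tan δ = −tan(-11.7°) × tan(-23.418°) = -0.0897, so h₀ = 1.6606 rad = 95.15°.
Daylight = 2h₀/(2π) × 24.00 h = (1.6606/π) × 24.00 = 12.69 h.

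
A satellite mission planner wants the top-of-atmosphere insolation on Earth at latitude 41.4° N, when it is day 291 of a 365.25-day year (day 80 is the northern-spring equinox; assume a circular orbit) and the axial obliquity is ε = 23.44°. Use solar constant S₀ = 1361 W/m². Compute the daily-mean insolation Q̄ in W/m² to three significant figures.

Q̄ ≈ 240 W/m²

Solar longitude: λ_s = 360° × (291 − 80)/365.25 = 207.967°.
sin δ = sin 23.44° × sin 207.967° = -0.18655, so δ = -10.751°.
cos H₀ = −tan(+41.4°) tan(-10.751°) = 0.1674, H₀ = 1.4026 rad.
Bracket: H₀ sin φ sin δ + cos φ cos δ sin H₀ = 1.4026×0.66131×-0.18655 + 0.75011×0.98245×0.98589 = -0.173035 + 0.726547 = 0.553512.
Q̄ = (S₀/π) × [bracket] = (1361/π) × 0.553512 = 239.8 W/m².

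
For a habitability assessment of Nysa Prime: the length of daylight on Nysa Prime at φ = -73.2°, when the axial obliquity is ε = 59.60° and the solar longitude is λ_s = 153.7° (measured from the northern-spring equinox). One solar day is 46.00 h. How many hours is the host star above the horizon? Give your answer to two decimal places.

0.00 h

Solar declination: sin δ = sin ε · sin λ_s = sin 59.60° × sin 153.7° = 0.38215, so δ = +22.467°.
cos H₀ = −tan φ · tan δ = 1.3697 ≥ 1, so the host star never rises (polar night) and H₀ = 0.
Daylight = 2H₀/(2π) × 46.00 h = (0.0000/π) × 46.00 = 0.00 h.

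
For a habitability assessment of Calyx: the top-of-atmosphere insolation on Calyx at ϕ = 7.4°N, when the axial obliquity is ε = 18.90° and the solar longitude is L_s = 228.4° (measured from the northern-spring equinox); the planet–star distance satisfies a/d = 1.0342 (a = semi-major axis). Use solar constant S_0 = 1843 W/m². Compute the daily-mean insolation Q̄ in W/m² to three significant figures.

Solar declination: sin δ = sin ε · sin L_s = sin 18.90° × sin 228.4° = -0.24222, so δ = -14.018°.
cos h₀ = −tan(+7.4°) tan(-14.018°) = 0.0324, h₀ = 1.5384 rad.
Bracket: h₀ sin ϕ sin δ + cos ϕ cos δ sin h₀ = 1.5384×0.12880×-0.24222 + 0.99167×0.97022×0.99947 = -0.047995 + 0.961628 = 0.913633.
Inverse-square distance factor (a/d)² = 1.0342² = 1.069570.
Q̄ = (S_0/π) × 1.069570 × [bracket] = (1843/π) × 1.069570 × 0.913633 = 573.3 W/m².

Q̄ ≈ 573 W/m²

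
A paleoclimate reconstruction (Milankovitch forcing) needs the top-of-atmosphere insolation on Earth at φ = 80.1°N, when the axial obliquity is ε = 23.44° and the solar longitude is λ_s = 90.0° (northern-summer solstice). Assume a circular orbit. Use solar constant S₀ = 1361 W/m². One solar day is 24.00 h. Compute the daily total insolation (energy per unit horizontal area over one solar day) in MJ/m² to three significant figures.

Solar declination: sin δ = sin ε · sin λ_s = sin 23.44° × sin 90.0° = 0.39779, so δ = +23.440°.
cos H₀ = −tan(+80.1°) tan(+23.440°) = -2.4842 ≤ −1 ⇒ polar day, H₀ = π.
Bracket: H₀ sin φ sin δ + cos φ cos δ sin H₀ = 3.1416×0.98511×0.39779 + 0.17193×0.91748×0.00000 = 1.231089 + 0.000000 = 1.231089.
Q̄ = (S₀/π) × [bracket] = (1361/π) × 1.231089 = 533.33 W/m².
Daily total = Q̄ × 24.00 h × 3600 s/h = 533.33 × 24.00 × 3600 / 10⁶ = 46.08 MJ/m².

46.1 MJ/m²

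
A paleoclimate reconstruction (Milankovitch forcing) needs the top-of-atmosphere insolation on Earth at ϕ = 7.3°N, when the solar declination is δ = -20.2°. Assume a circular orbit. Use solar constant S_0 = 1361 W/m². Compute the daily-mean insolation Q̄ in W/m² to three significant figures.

Q̄ ≈ 374 W/m²

cos h₀ = −tan(+7.3°) tan(-20.200°) = 0.0471, h₀ = 1.5236 rad.
Bracket: h₀ sin ϕ sin δ + cos ϕ cos δ sin h₀ = 1.5236×0.12706×-0.34530 + 0.99189×0.93849×0.99889 = -0.066846 + 0.929846 = 0.863000.
Q̄ = (S_0/π) × [bracket] = (1361/π) × 0.863000 = 373.9 W/m².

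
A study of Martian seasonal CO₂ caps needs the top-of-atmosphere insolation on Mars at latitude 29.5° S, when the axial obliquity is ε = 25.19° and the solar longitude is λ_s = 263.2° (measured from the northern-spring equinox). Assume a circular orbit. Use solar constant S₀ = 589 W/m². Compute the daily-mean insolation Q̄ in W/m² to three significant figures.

Q̄ ≈ 214 W/m²

Solar declination: sin δ = sin ε · sin λ_s = sin 25.19° × sin 263.2° = -0.42263, so δ = -25.001°.
cos H₀ = −tan(-29.5°) tan(-25.001°) = -0.2638, H₀ = 1.8378 rad.
Bracket: H₀ sin φ sin δ + cos φ cos δ sin H₀ = 1.8378×-0.49242×-0.42263 + 0.87036×0.90630×0.96457 = 0.382467 + 0.760860 = 1.143327.
Q̄ = (S₀/π) × [bracket] = (589/π) × 1.143327 = 214.4 W/m².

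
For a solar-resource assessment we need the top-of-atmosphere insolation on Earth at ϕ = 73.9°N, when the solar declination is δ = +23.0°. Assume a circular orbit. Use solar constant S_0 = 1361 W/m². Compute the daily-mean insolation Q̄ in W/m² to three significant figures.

cos h₀ = −tan(+73.9°) tan(+23.000°) = -1.4706 ≤ −1 ⇒ polar day, h₀ = π.
Bracket: h₀ sin ϕ sin δ + cos ϕ cos δ sin h₀ = 3.1416×0.96078×0.39073 + 0.27731×0.92050×0.00000 = 1.179374 + 0.000000 = 1.179374.
Q̄ = (S_0/π) × [bracket] = (1361/π) × 1.179374 = 510.9 W/m².

Q̄ ≈ 511 W/m²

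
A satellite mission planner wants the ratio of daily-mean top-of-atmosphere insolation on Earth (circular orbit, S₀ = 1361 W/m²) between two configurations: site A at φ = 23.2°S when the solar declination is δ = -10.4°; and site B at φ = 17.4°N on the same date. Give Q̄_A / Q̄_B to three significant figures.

— Configuration A (φ=-23.2°):
cos H₀ = −tan(-23.2°) tan(-10.400°) = -0.0787, H₀ = 1.6495 rad.
Bracket: H₀ sin φ sin δ + cos φ cos δ sin H₀ = 1.6495×-0.39394×-0.18052 + 0.91914×0.98357×0.99690 = 0.117303 + 0.901236 = 1.018539.
Q̄ = (S₀/π) × [bracket] = (1361/π) × 1.018539 = 441.25 W/m².
— Configuration B (φ=+17.4°):
cos H₀ = −tan(+17.4°) tan(-10.400°) = 0.0575, H₀ = 1.5132 rad.
Bracket: H₀ sin φ sin δ + cos φ cos δ sin H₀ = 1.5132×0.29904×-0.18052 + 0.95424×0.98357×0.99834 = -0.081687 + 0.937004 = 0.855317.
Q̄ = (S₀/π) × [bracket] = (1361/π) × 0.855317 = 370.54 W/m².
Ratio Q̄_A / Q̄_B = 441.25 / 370.54 = 1.191.

Q̄_A / Q̄_B ≈ 1.19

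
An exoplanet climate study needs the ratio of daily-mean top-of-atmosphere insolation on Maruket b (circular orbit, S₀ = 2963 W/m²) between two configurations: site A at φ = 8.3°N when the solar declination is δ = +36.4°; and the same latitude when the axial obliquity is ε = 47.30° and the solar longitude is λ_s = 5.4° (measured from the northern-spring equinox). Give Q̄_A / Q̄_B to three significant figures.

Q̄_A / Q̄_B ≈ 0.933

— Configuration A (φ=+8.3°):
cos H₀ = −tan(+8.3°) tan(+36.400°) = -0.1076, H₀ = 1.6786 rad.
Bracket: H₀ sin φ sin δ + cos φ cos δ sin H₀ = 1.6786×0.14436×0.59342 + 0.98953×0.80489×0.99420 = 0.143799 + 0.791843 = 0.935642.
Q̄ = (S₀/π) × [bracket] = (2963/π) × 0.935642 = 882.45 W/m².
— Configuration B (φ=+8.3°):
Solar declination: sin δ = sin ε · sin λ_s = sin 47.30° × sin 5.4° = 0.06916, so δ = +3.966°.
cos H₀ = −tan(+8.3°) tan(+3.966°) = -0.0101, H₀ = 1.5809 rad.
Bracket: H₀ sin φ sin δ + cos φ cos δ sin H₀ = 1.5809×0.14436×0.06916 + 0.98953×0.99761×0.99995 = 0.015784 + 0.987116 = 1.002900.
Q̄ = (S₀/π) × [bracket] = (2963/π) × 1.002900 = 945.89 W/m².
Ratio Q̄_A / Q̄_B = 882.45 / 945.89 = 0.9329.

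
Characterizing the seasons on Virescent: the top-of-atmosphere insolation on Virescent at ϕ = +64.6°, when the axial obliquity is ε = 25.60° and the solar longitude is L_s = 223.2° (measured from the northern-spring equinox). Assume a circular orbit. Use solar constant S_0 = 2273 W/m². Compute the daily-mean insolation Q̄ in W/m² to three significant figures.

Q̄ ≈ 58.4 W/m²

Solar declination: sin δ = sin ε · sin L_s = sin 25.60° × sin 223.2° = -0.29578, so δ = -17.204°.
cos h₀ = −tan(+64.6°) tan(-17.204°) = 0.6521, h₀ = 0.8605 rad.
Bracket: h₀ sin ϕ sin δ + cos ϕ cos δ sin h₀ = 0.8605×0.90334×-0.29578 + 0.42894×0.95526×0.75814 = -0.229917 + 0.310647 = 0.080730.
Q̄ = (S_0/π) × [bracket] = (2273/π) × 0.080730 = 58.41 W/m².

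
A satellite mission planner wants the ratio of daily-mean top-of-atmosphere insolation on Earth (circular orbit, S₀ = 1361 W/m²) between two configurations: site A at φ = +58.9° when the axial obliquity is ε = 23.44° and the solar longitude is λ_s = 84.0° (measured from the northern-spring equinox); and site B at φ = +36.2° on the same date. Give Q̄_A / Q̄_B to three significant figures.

Q̄_A / Q̄_B ≈ 0.990

— Configuration A (φ=+58.9°):
Solar declination: sin δ = sin ε · sin λ_s = sin 23.44° × sin 84.0° = 0.39561, so δ = +23.304°.
cos H₀ = −tan(+58.9°) tan(+23.304°) = -0.7141, H₀ = 2.3661 rad.
Bracket: H₀ sin φ sin δ + cos φ cos δ sin H₀ = 2.3661×0.85627×0.39561 + 0.51653×0.91842×0.70008 = 0.801514 + 0.332112 = 1.133626.
Q̄ = (S₀/π) × [bracket] = (1361/π) × 1.133626 = 491.11 W/m².
— Configuration B (φ=+36.2°):
cos H₀ = −tan(+36.2°) tan(+23.304°) = -0.3153, H₀ = 1.8915 rad.
Bracket: H₀ sin φ sin δ + cos φ cos δ sin H₀ = 1.8915×0.59061×0.39561 + 0.80696×0.91842×0.94900 = 0.441951 + 0.703331 = 1.145282.
Q̄ = (S₀/π) × [bracket] = (1361/π) × 1.145282 = 496.16 W/m².
Ratio Q̄_A / Q̄_B = 491.11 / 496.16 = 0.9898.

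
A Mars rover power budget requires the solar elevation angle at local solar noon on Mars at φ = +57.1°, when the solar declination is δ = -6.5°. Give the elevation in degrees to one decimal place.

26.4°

At local noon the hour angle is zero, so the zenith angle equals |φ − δ| = |+57.1° − (-6.500°)| = 63.600°.
Elevation = 90° − 63.600° = 26.4°.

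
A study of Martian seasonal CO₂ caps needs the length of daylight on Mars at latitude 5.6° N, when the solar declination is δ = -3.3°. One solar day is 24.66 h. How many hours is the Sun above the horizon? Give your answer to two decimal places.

12.29 h

cos H₀ = −tan φ · tan δ = −tan(+5.6°) × tan(-3.300°) = 0.0057, so H₀ = 1.5651 rad = 89.68°.
Daylight = 2H₀/(2π) × 24.66 h = (1.5651/π) × 24.66 = 12.29 h.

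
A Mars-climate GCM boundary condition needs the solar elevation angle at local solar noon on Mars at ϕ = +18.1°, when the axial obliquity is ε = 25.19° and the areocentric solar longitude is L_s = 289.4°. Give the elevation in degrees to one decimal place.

sin δ = sin 25.19° × sin 289.4° = -0.40146, so δ = -23.669°.
At local noon the hour angle is zero, so the zenith angle equals |ϕ − δ| = |+18.1° − (-23.669°)| = 41.769°.
Elevation = 90° − 41.769° = 48.2°.

48.2°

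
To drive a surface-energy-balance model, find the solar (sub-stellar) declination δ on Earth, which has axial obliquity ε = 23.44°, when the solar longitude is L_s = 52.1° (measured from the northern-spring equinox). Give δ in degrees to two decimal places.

δ = +18.29°

sin δ = sin ε · sin L_s = sin 23.44° × sin 52.1° = 0.313889.
δ = arcsin(0.313889) = +18.29°.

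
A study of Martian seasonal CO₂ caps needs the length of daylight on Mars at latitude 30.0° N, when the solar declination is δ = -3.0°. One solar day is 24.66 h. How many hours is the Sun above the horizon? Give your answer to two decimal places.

12.09 h

cos H₀ = −tan φ · tan δ = −tan(+30.0°) × tan(-3.000°) = 0.0303, so H₀ = 1.5405 rad = 88.27°.
Daylight = 2H₀/(2π) × 24.66 h = (1.5405/π) × 24.66 = 12.09 h.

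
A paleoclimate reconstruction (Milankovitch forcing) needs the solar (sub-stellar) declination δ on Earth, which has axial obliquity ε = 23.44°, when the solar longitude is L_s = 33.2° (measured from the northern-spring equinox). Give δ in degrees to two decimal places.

sin δ = sin ε · sin L_s = sin 23.44° × sin 33.2° = 0.217814.
δ = arcsin(0.217814) = +12.58°.

δ = +12.58°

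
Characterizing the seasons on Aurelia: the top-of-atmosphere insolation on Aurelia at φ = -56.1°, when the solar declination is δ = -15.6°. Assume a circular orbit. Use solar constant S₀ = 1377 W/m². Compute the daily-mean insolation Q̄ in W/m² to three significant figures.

cos H₀ = −tan(-56.1°) tan(-15.600°) = -0.4155, H₀ = 1.9993 rad.
Bracket: H₀ sin φ sin δ + cos φ cos δ sin H₀ = 1.9993×-0.83001×-0.26892 + 0.55775×0.96316×0.90959 = 0.446256 + 0.488634 = 0.934890.
Q̄ = (S₀/π) × [bracket] = (1377/π) × 0.934890 = 409.8 W/m².

Q̄ ≈ 410 W/m²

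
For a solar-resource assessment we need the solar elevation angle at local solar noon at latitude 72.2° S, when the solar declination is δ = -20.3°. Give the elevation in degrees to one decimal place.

38.1°

At local noon the hour angle is zero, so the zenith angle equals |φ − δ| = |-72.2° − (-20.300°)| = 51.900°.
Elevation = 90° − 51.900° = 38.1°.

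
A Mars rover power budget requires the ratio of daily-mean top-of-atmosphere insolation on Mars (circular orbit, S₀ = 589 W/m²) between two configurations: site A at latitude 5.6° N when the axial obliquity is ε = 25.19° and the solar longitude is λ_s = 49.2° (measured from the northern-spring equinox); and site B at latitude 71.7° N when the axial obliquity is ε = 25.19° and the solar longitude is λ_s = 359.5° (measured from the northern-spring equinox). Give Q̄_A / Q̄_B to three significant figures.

Q̄_A / Q̄_B ≈ 3.22

— Configuration A (φ=+5.6°):
Solar declination: sin δ = sin ε · sin λ_s = sin 25.19° × sin 49.2° = 0.32219, so δ = +18.796°.
cos H₀ = −tan(+5.6°) tan(+18.796°) = -0.0334, H₀ = 1.6042 rad.
Bracket: H₀ sin φ sin δ + cos φ cos δ sin H₀ = 1.6042×0.09758×0.32219 + 0.99523×0.94667×0.99944 = 0.050435 + 0.941627 = 0.992062.
Q̄ = (S₀/π) × [bracket] = (589/π) × 0.992062 = 186.00 W/m².
— Configuration B (φ=+71.7°):
Solar declination: sin δ = sin ε · sin λ_s = sin 25.19° × sin 359.5° = -0.00371, so δ = -0.213°.
cos H₀ = −tan(+71.7°) tan(-0.213°) = 0.0112, H₀ = 1.5596 rad.
Bracket: H₀ sin φ sin δ + cos φ cos δ sin H₀ = 1.5596×0.94943×-0.00371 + 0.31399×0.99999×0.99994 = -0.005494 + 0.313968 = 0.308474.
Q̄ = (S₀/π) × [bracket] = (589/π) × 0.308474 = 57.834 W/m².
Ratio Q̄_A / Q̄_B = 186.00 / 57.834 = 3.216.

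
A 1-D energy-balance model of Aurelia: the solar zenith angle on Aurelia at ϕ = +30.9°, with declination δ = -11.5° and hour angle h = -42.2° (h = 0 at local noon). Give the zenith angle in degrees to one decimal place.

cos θ_z = sin ϕ sin δ + cos ϕ cos δ cos h = -0.102384 + 0.622897 = 0.520513.
θ_z = arccos(0.520513) = 58.6°.

θ_z = 58.6°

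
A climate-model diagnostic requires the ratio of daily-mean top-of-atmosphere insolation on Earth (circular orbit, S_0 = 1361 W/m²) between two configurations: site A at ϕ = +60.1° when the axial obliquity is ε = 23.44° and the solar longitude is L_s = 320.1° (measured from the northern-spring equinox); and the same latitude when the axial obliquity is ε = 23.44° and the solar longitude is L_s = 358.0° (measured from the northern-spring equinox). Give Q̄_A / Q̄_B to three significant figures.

— Configuration A (ϕ=+60.1°):
Solar declination: sin δ = sin ε · sin L_s = sin 23.44° × sin 320.1° = -0.25516, so δ = -14.783°.
cos h₀ = −tan(+60.1°) tan(-14.783°) = 0.4589, h₀ = 1.0940 rad.
Bracket: h₀ sin ϕ sin δ + cos ϕ cos δ sin h₀ = 1.0940×0.86690×-0.25516 + 0.49849×0.96690×0.88847 = -0.241991 + 0.428234 = 0.186243.
Q̄ = (S_0/π) × [bracket] = (1361/π) × 0.186243 = 80.684 W/m².
— Configuration B (ϕ=+60.1°):
Solar declination: sin δ = sin ε · sin L_s = sin 23.44° × sin 358.0° = -0.01388, so δ = -0.795°.
cos h₀ = −tan(+60.1°) tan(-0.795°) = 0.0241, h₀ = 1.5466 rad.
Bracket: h₀ sin ϕ sin δ + cos ϕ cos δ sin h₀ = 1.5466×0.86690×-0.01388 + 0.49849×0.99990×0.99971 = -0.018610 + 0.498296 = 0.479686.
Q̄ = (S_0/π) × [bracket] = (1361/π) × 0.479686 = 207.81 W/m².
Ratio Q̄_A / Q̄_B = 80.684 / 207.81 = 0.3883.

Q̄_A / Q̄_B ≈ 0.388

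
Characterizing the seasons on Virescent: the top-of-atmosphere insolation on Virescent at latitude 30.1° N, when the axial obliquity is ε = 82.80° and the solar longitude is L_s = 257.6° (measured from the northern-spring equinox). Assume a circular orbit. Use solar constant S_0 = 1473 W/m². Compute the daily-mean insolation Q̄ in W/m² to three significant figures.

Solar declination: sin δ = sin ε · sin L_s = sin 82.80° × sin 257.6° = -0.96897, so δ = -75.690°.
cos h₀ = −tan(+30.1°) tan(-75.690°) = 2.2725 ≥ 1 ⇒ polar night, h₀ = 0 and Q̄ = 0.

Q̄ ≈ 0.00 W/m²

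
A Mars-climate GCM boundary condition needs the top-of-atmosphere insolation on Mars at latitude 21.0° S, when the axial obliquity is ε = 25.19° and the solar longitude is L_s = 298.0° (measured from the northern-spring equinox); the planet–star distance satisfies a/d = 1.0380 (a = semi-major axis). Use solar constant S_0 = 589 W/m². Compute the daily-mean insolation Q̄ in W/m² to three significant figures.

Q̄ ≈ 220 W/m²

Solar declination: sin δ = sin ε · sin L_s = sin 25.19° × sin 298.0° = -0.37580, so δ = -22.074°.
cos h₀ = −tan(-21.0°) tan(-22.074°) = -0.1557, h₀ = 1.7271 rad.
Bracket: h₀ sin ϕ sin δ + cos ϕ cos δ sin h₀ = 1.7271×-0.35837×-0.37580 + 0.93358×0.92670×0.98781 = 0.232598 + 0.854602 = 1.087200.
Inverse-square distance factor (a/d)² = 1.0380² = 1.077444.
Q̄ = (S_0/π) × 1.077444 × [bracket] = (589/π) × 1.077444 × 1.087200 = 219.6 W/m².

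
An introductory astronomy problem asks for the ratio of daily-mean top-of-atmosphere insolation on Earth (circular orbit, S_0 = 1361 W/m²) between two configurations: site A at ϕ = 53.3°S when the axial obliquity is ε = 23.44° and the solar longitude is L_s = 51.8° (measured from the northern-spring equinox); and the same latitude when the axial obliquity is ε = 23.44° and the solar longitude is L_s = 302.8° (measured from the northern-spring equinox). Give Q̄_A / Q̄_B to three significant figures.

Q̄_A / Q̄_B ≈ 0.219

— Configuration A (ϕ=-53.3°):
Solar declination: sin δ = sin ε · sin L_s = sin 23.44° × sin 51.8° = 0.31260, so δ = +18.216°.
cos h₀ = −tan(-53.3°) tan(+18.216°) = 0.4415, h₀ = 1.1135 rad.
Bracket: h₀ sin ϕ sin δ + cos ϕ cos δ sin h₀ = 1.1135×-0.80178×0.31260 + 0.59763×0.94988×0.89725 = -0.279084 + 0.509348 = 0.230264.
Q̄ = (S_0/π) × [bracket] = (1361/π) × 0.230264 = 99.755 W/m².
— Configuration B (ϕ=-53.3°):
Solar declination: sin δ = sin ε · sin L_s = sin 23.44° × sin 302.8° = -0.33437, so δ = -19.534°.
cos h₀ = −tan(-53.3°) tan(-19.534°) = -0.4760, h₀ = 2.0669 rad.
Bracket: h₀ sin ϕ sin δ + cos ϕ cos δ sin h₀ = 2.0669×-0.80178×-0.33437 + 0.59763×0.94244×0.87945 = 0.554118 + 0.495333 = 1.049451.
Q̄ = (S_0/π) × [bracket] = (1361/π) × 1.049451 = 454.64 W/m².
Ratio Q̄_A / Q̄_B = 99.755 / 454.64 = 0.2194.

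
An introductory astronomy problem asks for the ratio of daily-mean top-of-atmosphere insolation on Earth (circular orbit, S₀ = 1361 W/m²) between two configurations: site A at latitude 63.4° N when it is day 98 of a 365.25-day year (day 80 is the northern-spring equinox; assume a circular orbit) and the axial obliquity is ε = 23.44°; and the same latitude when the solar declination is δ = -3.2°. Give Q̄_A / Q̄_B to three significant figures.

— Configuration A (φ=+63.4°):
Solar longitude: λ_s = 360° × (98 − 80)/365.25 = 17.741°.
sin δ = sin 23.44° × sin 17.741° = 0.12121, so δ = +6.962°.
cos H₀ = −tan(+63.4°) tan(+6.962°) = -0.2439, H₀ = 1.8171 rad.
Bracket: H₀ sin φ sin δ + cos φ cos δ sin H₀ = 1.8171×0.89415×0.12121 + 0.44776×0.99263×0.96981 = 0.196937 + 0.431042 = 0.627979.
Q̄ = (S₀/π) × [bracket] = (1361/π) × 0.627979 = 272.05 W/m².
— Configuration B (φ=+63.4°):
cos H₀ = −tan(+63.4°) tan(-3.200°) = 0.1116, H₀ = 1.4589 rad.
Bracket: H₀ sin φ sin δ + cos φ cos δ sin H₀ = 1.4589×0.89415×-0.05582 + 0.44776×0.99844×0.99375 = -0.072816 + 0.444267 = 0.371451.
Q̄ = (S₀/π) × [bracket] = (1361/π) × 0.371451 = 160.92 W/m².
Ratio Q̄_A / Q̄_B = 272.05 / 160.92 = 1.691.

Q̄_A / Q̄_B ≈ 1.69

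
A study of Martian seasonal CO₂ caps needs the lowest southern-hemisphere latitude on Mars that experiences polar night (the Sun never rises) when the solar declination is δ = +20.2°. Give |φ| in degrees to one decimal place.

|φ| = 69.8°

Polar night requires cos H₀ = −tan φ tan δ ≥ 1, i.e. tan φ tan δ ≤ −1.
The boundary is |tan φ| · |tan δ| = 1, so |φ| = 90° − |δ| = 90° − 20.2° = 69.8° in the southern hemisphere.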